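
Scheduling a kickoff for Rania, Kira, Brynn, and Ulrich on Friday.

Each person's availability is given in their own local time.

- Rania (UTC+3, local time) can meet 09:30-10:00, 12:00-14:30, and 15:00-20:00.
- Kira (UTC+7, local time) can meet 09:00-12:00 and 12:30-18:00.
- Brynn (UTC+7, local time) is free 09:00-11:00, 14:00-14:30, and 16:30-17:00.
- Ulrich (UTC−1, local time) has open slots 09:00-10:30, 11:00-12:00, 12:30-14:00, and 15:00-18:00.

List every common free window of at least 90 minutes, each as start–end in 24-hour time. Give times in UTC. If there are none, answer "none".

Rania → UTC: 06:30–07:00, 09:00–11:30, 12:00–17:00.
Kira → UTC: 02:00–05:00, 05:30–11:00.
Brynn → UTC: 02:00–04:00, 07:00–07:30, 09:30–10:00.
Ulrich → UTC: 10:00–11:30, 12:00–13:00, 13:30–15:00, 16:00–19:00.
Rania ∩ Kira: 06:30–07:00, 09:00–11:00.
Rania ∩ Kira ∩ Brynn: 09:30–10:00.
Rania ∩ Kira ∩ Brynn ∩ Ulrich: (none).
Windows ≥ 90 min: (none).

none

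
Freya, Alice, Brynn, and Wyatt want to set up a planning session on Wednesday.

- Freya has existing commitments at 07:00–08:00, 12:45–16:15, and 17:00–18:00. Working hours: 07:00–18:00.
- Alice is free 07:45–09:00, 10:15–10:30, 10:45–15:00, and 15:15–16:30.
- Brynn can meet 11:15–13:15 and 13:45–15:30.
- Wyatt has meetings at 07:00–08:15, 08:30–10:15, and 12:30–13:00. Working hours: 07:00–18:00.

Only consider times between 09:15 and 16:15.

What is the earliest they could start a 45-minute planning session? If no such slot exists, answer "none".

Freya free within 07:00–18:00: 08:00–12:45, 16:15–17:00.
Wyatt free within 07:00–18:00: 08:15–08:30, 10:15–12:30, 13:00–18:00.
Freya ∩ Alice: 08:00–09:00, 10:15–10:30, 10:45–12:45, 16:15–16:30.
Freya ∩ Alice ∩ Brynn: 11:15–12:45.
Freya ∩ Alice ∩ Brynn ∩ Wyatt: 11:15–12:30.
Restricted to 09:15–16:15: 11:15–12:30.
Windows ≥ 45 min: 11:15–12:30.
Earliest such window starts at 11:15.

11:15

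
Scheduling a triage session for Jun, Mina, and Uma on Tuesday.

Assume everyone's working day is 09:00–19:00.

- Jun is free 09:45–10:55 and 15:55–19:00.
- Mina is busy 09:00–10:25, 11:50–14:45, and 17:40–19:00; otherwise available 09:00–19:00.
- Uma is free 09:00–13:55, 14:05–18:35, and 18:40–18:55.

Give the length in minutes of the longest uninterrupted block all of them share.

105 minutes

Mina free within 09:00–19:00: 10:25–11:50, 14:45–17:40.
Jun ∩ Mina: 10:25–10:55, 15:55–17:40.
Jun ∩ Mina ∩ Uma: 10:25–10:55, 15:55–17:40.
Common window lengths: 30, 105 min; longest is 105.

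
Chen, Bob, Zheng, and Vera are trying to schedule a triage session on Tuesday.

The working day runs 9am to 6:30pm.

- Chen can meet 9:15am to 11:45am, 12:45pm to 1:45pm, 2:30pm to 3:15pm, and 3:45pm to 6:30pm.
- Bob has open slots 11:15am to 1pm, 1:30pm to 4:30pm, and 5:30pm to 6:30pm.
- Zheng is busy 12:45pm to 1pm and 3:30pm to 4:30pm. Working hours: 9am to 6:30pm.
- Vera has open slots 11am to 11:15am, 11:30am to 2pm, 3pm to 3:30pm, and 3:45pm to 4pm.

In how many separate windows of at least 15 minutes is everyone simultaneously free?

Zheng free within 09:00–18:30: 09:00–12:45, 13:00–15:30, 16:30–18:30.
Chen ∩ Bob: 11:15–11:45, 12:45–13:00, 13:30–13:45, 14:30–15:15, 15:45–16:30, 17:30–18:30.
Chen ∩ Bob ∩ Zheng: 11:15–11:45, 13:30–13:45, 14:30–15:15, 17:30–18:30.
Chen ∩ Bob ∩ Zheng ∩ Vera: 11:30–11:45, 13:30–13:45, 15:00–15:15.
Windows ≥ 15 min: 11:30–11:45, 13:30–13:45, 15:00–15:15.
That's 3 windows.

3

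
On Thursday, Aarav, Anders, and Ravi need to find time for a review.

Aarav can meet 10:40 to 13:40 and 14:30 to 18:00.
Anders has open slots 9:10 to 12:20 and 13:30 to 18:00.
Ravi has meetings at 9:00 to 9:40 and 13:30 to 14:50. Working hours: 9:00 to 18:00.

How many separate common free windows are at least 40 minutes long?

Ravi free within 09:00–18:00: 09:40–13:30, 14:50–18:00.
Aarav ∩ Anders: 10:40–12:20, 13:30–13:40, 14:30–18:00.
Aarav ∩ Anders ∩ Ravi: 10:40–12:20, 14:50–18:00.
Windows ≥ 40 min: 10:40–12:20, 14:50–18:00.
That's 2 windows.

2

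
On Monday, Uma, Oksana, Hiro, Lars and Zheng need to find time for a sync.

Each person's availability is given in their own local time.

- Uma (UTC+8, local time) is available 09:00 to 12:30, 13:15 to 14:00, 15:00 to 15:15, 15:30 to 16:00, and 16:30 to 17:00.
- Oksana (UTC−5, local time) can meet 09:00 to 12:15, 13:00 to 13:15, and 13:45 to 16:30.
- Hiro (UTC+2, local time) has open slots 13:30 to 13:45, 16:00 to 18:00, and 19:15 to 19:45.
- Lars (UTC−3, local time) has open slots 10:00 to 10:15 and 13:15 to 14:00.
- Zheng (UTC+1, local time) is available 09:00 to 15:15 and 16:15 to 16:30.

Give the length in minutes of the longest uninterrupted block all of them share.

Uma → UTC: 01:00–04:30, 05:15–06:00, 07:00–07:15, 07:30–08:00, 08:30–09:00.
Oksana → UTC: 14:00–17:15, 18:00–18:15, 18:45–21:30.
Hiro → UTC: 11:30–11:45, 14:00–16:00, 17:15–17:45.
Lars → UTC: 13:00–13:15, 16:15–17:00.
Zheng → UTC: 08:00–14:15, 15:15–15:30.
Uma ∩ Oksana: (none).
Uma ∩ Oksana ∩ Hiro: (none).
Uma ∩ Oksana ∩ Hiro ∩ Lars: (none).
Uma ∩ Oksana ∩ Hiro ∩ Lars ∩ Zheng: (none).
No common window.

0 minutes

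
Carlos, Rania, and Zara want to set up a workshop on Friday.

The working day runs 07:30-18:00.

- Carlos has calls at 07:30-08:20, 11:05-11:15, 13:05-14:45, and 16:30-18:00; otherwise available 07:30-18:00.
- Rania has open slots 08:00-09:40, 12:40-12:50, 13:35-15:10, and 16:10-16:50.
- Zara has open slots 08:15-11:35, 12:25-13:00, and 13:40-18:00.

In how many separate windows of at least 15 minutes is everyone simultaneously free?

3

Carlos free within 07:30–18:00: 08:20–11:05, 11:15–13:05, 14:45–16:30.
Carlos ∩ Rania: 08:20–09:40, 12:40–12:50, 14:45–15:10, 16:10–16:30.
Carlos ∩ Rania ∩ Zara: 08:20–09:40, 12:40–12:50, 14:45–15:10, 16:10–16:30.
Windows ≥ 15 min: 08:20–09:40, 14:45–15:10, 16:10–16:30.
That's 3 windows.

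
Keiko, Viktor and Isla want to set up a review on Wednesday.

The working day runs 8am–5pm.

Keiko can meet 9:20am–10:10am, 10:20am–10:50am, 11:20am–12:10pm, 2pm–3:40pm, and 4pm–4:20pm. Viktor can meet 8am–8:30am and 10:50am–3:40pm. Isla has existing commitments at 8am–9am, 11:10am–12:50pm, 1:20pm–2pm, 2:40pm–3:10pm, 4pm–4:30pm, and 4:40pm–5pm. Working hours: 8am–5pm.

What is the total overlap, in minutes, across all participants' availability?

70 minutes

Isla free within 08:00–17:00: 09:00–11:10, 12:50–13:20, 14:00–14:40, 15:10–16:00, 16:30–16:40.
Keiko ∩ Viktor: 11:20–12:10, 14:00–15:40.
Keiko ∩ Viktor ∩ Isla: 14:00–14:40, 15:10–15:40.
Total common minutes: 40 + 30 = 70.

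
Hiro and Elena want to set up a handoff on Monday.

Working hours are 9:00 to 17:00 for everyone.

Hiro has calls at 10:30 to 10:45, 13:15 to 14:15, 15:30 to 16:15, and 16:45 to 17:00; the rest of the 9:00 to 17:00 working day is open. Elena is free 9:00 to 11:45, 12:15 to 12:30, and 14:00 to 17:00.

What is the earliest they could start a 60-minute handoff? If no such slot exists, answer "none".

09:00

Hiro free within 09:00–17:00: 09:00–10:30, 10:45–13:15, 14:15–15:30, 16:15–16:45.
Hiro ∩ Elena: 09:00–10:30, 10:45–11:45, 12:15–12:30, 14:15–15:30, 16:15–16:45.
Windows ≥ 60 min: 09:00–10:30, 10:45–11:45, 14:15–15:30.
Earliest such window starts at 09:00.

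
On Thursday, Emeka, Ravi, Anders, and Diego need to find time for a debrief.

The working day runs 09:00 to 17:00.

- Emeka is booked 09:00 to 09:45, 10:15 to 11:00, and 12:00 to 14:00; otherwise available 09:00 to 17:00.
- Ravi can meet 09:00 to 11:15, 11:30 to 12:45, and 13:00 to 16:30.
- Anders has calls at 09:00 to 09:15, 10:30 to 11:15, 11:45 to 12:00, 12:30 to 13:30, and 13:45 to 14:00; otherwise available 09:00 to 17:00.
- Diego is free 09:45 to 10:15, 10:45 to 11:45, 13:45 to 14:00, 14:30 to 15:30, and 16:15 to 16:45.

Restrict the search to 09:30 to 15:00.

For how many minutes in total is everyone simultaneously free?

75 minutes

Emeka free within 09:00–17:00: 09:45–10:15, 11:00–12:00, 14:00–17:00.
Anders free within 09:00–17:00: 09:15–10:30, 11:15–11:45, 12:00–12:30, 13:30–13:45, 14:00–17:00.
Emeka ∩ Ravi: 09:45–10:15, 11:00–11:15, 11:30–12:00, 14:00–16:30.
Emeka ∩ Ravi ∩ Anders: 09:45–10:15, 11:30–11:45, 14:00–16:30.
Emeka ∩ Ravi ∩ Anders ∩ Diego: 09:45–10:15, 11:30–11:45, 14:30–15:30, 16:15–16:30.
Restricted to 09:30–15:00: 09:45–10:15, 11:30–11:45, 14:30–15:00.
Total common minutes: 30 + 15 + 30 = 75.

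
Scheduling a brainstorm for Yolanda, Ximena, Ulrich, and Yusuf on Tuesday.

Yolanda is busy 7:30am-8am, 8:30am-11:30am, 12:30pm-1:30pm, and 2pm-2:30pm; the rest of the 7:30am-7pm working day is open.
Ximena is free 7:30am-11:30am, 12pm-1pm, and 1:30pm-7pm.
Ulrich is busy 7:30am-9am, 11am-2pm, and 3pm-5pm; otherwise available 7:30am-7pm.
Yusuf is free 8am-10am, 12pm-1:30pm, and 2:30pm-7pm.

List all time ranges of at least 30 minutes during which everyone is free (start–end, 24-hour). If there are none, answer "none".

Yolanda free within 07:30–19:00: 08:00–08:30, 11:30–12:30, 13:30–14:00, 14:30–19:00.
Ulrich free within 07:30–19:00: 09:00–11:00, 14:00–15:00, 17:00–19:00.
Yolanda ∩ Ximena: 08:00–08:30, 12:00–12:30, 13:30–14:00, 14:30–19:00.
Yolanda ∩ Ximena ∩ Ulrich: 14:30–15:00, 17:00–19:00.
Yolanda ∩ Ximena ∩ Ulrich ∩ Yusuf: 14:30–15:00, 17:00–19:00.
Windows ≥ 30 min: 14:30–15:00, 17:00–19:00.

14:30–15:00, 17:00–19:00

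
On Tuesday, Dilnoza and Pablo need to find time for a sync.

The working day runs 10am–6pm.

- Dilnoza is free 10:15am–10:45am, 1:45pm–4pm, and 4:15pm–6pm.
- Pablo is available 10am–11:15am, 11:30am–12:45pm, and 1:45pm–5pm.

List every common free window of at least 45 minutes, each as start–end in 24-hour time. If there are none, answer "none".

13:45–16:00, 16:15–17:00

Dilnoza ∩ Pablo: 10:15–10:45, 13:45–16:00, 16:15–17:00.
Windows ≥ 45 min: 13:45–16:00, 16:15–17:00.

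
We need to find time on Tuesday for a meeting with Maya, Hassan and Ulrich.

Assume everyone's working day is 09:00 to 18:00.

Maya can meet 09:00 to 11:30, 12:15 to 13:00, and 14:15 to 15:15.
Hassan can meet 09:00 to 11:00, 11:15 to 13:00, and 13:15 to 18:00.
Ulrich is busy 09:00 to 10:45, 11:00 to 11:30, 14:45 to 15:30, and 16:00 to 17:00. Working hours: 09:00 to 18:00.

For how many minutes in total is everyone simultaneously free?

Ulrich free within 09:00–18:00: 10:45–11:00, 11:30–14:45, 15:30–16:00, 17:00–18:00.
Maya ∩ Hassan: 09:00–11:00, 11:15–11:30, 12:15–13:00, 14:15–15:15.
Maya ∩ Hassan ∩ Ulrich: 10:45–11:00, 12:15–13:00, 14:15–14:45.
Total common minutes: 15 + 45 + 30 = 90.

90 minutes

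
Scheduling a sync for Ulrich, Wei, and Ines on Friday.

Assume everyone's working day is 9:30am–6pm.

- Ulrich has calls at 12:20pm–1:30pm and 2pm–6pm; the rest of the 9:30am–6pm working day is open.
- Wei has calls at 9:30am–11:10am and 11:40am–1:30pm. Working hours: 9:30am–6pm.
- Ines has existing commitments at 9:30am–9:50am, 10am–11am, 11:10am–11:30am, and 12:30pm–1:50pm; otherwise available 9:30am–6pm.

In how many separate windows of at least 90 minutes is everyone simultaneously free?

0

Ulrich free within 09:30–18:00: 09:30–12:20, 13:30–14:00.
Wei free within 09:30–18:00: 11:10–11:40, 13:30–18:00.
Ines free within 09:30–18:00: 09:50–10:00, 11:00–11:10, 11:30–12:30, 13:50–18:00.
Ulrich ∩ Wei: 11:10–11:40, 13:30–14:00.
Ulrich ∩ Wei ∩ Ines: 11:30–11:40, 13:50–14:00.
Windows ≥ 90 min: (none).
That's 0 windows.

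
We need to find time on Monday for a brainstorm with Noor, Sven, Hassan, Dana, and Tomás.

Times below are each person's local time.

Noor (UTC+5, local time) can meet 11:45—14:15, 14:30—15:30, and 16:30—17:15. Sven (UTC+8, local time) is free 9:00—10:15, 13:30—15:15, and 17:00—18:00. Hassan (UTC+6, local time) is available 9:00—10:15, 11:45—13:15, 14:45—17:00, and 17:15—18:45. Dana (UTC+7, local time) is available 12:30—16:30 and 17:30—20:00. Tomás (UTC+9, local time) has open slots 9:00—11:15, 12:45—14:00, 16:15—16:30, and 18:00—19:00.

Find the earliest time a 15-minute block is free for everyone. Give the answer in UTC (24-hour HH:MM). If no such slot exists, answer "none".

09:00

Noor → UTC: 06:45–09:15, 09:30–10:30, 11:30–12:15.
Sven → UTC: 01:00–02:15, 05:30–07:15, 09:00–10:00.
Hassan → UTC: 03:00–04:15, 05:45–07:15, 08:45–11:00, 11:15–12:45.
Dana → UTC: 05:30–09:30, 10:30–13:00.
Tomás → UTC: 00:00–02:15, 03:45–05:00, 07:15–07:30, 09:00–10:00.
Noor ∩ Sven: 06:45–07:15, 09:00–09:15, 09:30–10:00.
Noor ∩ Sven ∩ Hassan: 06:45–07:15, 09:00–09:15, 09:30–10:00.
Noor ∩ Sven ∩ Hassan ∩ Dana: 06:45–07:15, 09:00–09:15.
Noor ∩ Sven ∩ Hassan ∩ Dana ∩ Tomás: 09:00–09:15.
Windows ≥ 15 min: 09:00–09:15.
Earliest such window starts at 09:00.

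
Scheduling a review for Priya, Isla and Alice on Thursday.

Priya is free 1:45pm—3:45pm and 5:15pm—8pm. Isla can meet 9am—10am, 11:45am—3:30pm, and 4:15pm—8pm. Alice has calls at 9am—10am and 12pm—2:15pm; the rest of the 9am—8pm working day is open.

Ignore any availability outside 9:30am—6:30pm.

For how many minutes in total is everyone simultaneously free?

150 minutes

Alice free within 09:00–20:00: 10:00–12:00, 14:15–20:00.
Priya ∩ Isla: 13:45–15:30, 17:15–20:00.
Priya ∩ Isla ∩ Alice: 14:15–15:30, 17:15–20:00.
Restricted to 09:30–18:30: 14:15–15:30, 17:15–18:30.
Total common minutes: 75 + 75 = 150.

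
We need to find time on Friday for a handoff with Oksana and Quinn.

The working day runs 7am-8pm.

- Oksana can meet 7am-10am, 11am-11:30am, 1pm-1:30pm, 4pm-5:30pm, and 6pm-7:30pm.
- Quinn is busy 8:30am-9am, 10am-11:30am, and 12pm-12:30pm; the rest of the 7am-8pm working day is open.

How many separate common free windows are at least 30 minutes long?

Quinn free within 07:00–20:00: 07:00–08:30, 09:00–10:00, 11:30–12:00, 12:30–20:00.
Oksana ∩ Quinn: 07:00–08:30, 09:00–10:00, 13:00–13:30, 16:00–17:30, 18:00–19:30.
Windows ≥ 30 min: 07:00–08:30, 09:00–10:00, 13:00–13:30, 16:00–17:30, 18:00–19:30.
That's 5 windows.

5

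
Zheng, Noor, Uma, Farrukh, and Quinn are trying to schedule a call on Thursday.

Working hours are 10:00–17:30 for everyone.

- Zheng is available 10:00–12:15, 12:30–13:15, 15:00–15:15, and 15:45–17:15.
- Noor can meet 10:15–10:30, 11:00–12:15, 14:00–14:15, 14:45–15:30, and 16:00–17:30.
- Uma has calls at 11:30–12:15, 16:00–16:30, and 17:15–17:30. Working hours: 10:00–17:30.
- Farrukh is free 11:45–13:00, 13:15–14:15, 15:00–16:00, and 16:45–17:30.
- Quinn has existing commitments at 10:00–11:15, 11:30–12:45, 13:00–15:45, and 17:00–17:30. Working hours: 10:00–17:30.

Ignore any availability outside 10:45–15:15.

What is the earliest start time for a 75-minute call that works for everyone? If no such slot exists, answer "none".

Uma free within 10:00–17:30: 10:00–11:30, 12:15–16:00, 16:30–17:15.
Quinn free within 10:00–17:30: 11:15–11:30, 12:45–13:00, 15:45–17:00.
Zheng ∩ Noor: 10:15–10:30, 11:00–12:15, 15:00–15:15, 16:00–17:15.
Zheng ∩ Noor ∩ Uma: 10:15–10:30, 11:00–11:30, 15:00–15:15, 16:30–17:15.
Zheng ∩ Noor ∩ Uma ∩ Farrukh: 15:00–15:15, 16:45–17:15.
Zheng ∩ Noor ∩ Uma ∩ Farrukh ∩ Quinn: 16:45–17:00.
Restricted to 10:45–15:15: (none).
Windows ≥ 75 min: (none).

none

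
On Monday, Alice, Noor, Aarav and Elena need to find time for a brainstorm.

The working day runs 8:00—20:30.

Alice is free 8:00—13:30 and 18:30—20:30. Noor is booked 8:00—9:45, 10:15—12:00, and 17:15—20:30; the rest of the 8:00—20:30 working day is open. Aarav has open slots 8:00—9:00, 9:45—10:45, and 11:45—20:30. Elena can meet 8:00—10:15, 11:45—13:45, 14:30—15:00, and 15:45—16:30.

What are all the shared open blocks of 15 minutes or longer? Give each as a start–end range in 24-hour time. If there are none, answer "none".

Noor free within 08:00–20:30: 09:45–10:15, 12:00–17:15.
Alice ∩ Noor: 09:45–10:15, 12:00–13:30.
Alice ∩ Noor ∩ Aarav: 09:45–10:15, 12:00–13:30.
Alice ∩ Noor ∩ Aarav ∩ Elena: 09:45–10:15, 12:00–13:30.
Windows ≥ 15 min: 09:45–10:15, 12:00–13:30.

09:45–10:15, 12:00–13:30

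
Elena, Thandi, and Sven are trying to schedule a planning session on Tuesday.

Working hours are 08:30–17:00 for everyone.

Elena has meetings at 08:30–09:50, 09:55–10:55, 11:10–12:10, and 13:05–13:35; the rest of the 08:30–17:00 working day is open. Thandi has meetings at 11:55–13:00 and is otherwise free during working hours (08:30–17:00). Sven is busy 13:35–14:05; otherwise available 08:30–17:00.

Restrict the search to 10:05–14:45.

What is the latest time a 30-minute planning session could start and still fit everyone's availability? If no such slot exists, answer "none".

14:15

Elena free within 08:30–17:00: 09:50–09:55, 10:55–11:10, 12:10–13:05, 13:35–17:00.
Thandi free within 08:30–17:00: 08:30–11:55, 13:00–17:00.
Sven free within 08:30–17:00: 08:30–13:35, 14:05–17:00.
Elena ∩ Thandi: 09:50–09:55, 10:55–11:10, 13:00–13:05, 13:35–17:00.
Elena ∩ Thandi ∩ Sven: 09:50–09:55, 10:55–11:10, 13:00–13:05, 14:05–17:00.
Restricted to 10:05–14:45: 10:55–11:10, 13:00–13:05, 14:05–14:45.
Windows ≥ 30 min: 14:05–14:45.
Latest start in the last window 14:05–14:45 is 14:45 − 30 min = 14:15.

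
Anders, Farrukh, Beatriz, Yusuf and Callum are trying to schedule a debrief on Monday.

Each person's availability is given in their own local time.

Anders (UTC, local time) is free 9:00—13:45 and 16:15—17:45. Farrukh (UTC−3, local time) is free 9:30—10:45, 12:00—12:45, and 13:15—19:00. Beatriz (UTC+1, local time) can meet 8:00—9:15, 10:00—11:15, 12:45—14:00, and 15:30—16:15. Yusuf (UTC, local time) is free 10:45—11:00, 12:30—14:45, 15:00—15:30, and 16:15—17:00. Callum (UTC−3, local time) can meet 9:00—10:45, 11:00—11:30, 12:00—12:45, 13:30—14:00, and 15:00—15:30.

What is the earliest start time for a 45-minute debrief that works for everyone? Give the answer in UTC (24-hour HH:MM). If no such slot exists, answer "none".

Anders → UTC: 09:00–13:45, 16:15–17:45.
Farrukh → UTC: 12:30–13:45, 15:00–15:45, 16:15–22:00.
Beatriz → UTC: 07:00–08:15, 09:00–10:15, 11:45–13:00, 14:30–15:15.
Yusuf → UTC: 10:45–11:00, 12:30–14:45, 15:00–15:30, 16:15–17:00.
Callum → UTC: 12:00–13:45, 14:00–14:30, 15:00–15:45, 16:30–17:00, 18:00–18:30.
Anders ∩ Farrukh: 12:30–13:45, 16:15–17:45.
Anders ∩ Farrukh ∩ Beatriz: 12:30–13:00.
Anders ∩ Farrukh ∩ Beatriz ∩ Yusuf: 12:30–13:00.
Anders ∩ Farrukh ∩ Beatriz ∩ Yusuf ∩ Callum: 12:30–13:00.
Windows ≥ 45 min: (none).

none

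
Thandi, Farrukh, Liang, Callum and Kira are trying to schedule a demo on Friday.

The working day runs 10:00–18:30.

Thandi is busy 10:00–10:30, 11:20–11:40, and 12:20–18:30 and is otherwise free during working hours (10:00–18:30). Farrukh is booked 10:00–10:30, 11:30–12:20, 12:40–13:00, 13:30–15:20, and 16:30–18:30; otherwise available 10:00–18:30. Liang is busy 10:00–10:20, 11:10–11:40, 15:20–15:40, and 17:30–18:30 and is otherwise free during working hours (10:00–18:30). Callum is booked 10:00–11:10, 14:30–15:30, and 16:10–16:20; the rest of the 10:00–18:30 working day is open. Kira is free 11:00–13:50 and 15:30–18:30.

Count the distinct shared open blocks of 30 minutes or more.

Thandi free within 10:00–18:30: 10:30–11:20, 11:40–12:20.
Farrukh free within 10:00–18:30: 10:30–11:30, 12:20–12:40, 13:00–13:30, 15:20–16:30.
Liang free within 10:00–18:30: 10:20–11:10, 11:40–15:20, 15:40–17:30.
Callum free within 10:00–18:30: 11:10–14:30, 15:30–16:10, 16:20–18:30.
Thandi ∩ Farrukh: 10:30–11:20.
Thandi ∩ Farrukh ∩ Liang: 10:30–11:10.
Thandi ∩ Farrukh ∩ Liang ∩ Callum: (none).
Thandi ∩ Farrukh ∩ Liang ∩ Callum ∩ Kira: (none).
Windows ≥ 30 min: (none).
That's 0 windows.

0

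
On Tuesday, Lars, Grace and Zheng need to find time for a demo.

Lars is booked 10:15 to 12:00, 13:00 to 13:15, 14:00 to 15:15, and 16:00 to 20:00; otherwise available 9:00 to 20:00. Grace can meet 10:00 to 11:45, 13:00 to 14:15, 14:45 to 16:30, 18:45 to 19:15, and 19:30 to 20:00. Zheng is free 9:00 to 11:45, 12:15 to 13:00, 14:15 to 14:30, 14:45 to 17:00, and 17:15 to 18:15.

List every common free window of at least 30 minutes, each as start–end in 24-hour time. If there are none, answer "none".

Lars free within 09:00–20:00: 09:00–10:15, 12:00–13:00, 13:15–14:00, 15:15–16:00.
Lars ∩ Grace: 10:00–10:15, 13:15–14:00, 15:15–16:00.
Lars ∩ Grace ∩ Zheng: 10:00–10:15, 15:15–16:00.
Windows ≥ 30 min: 15:15–16:00.

15:15–16:00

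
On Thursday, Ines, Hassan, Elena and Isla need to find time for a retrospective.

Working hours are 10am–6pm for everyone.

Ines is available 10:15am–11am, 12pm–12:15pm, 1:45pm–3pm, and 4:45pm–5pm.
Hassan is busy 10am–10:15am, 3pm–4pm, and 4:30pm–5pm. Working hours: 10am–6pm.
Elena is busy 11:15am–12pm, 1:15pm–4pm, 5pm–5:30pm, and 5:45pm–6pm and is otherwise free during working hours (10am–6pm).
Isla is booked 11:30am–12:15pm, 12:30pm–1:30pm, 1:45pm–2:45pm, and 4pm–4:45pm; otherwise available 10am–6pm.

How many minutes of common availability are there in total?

45 minutes

Hassan free within 10:00–18:00: 10:15–15:00, 16:00–16:30, 17:00–18:00.
Elena free within 10:00–18:00: 10:00–11:15, 12:00–13:15, 16:00–17:00, 17:30–17:45.
Isla free within 10:00–18:00: 10:00–11:30, 12:15–12:30, 13:30–13:45, 14:45–16:00, 16:45–18:00.
Ines ∩ Hassan: 10:15–11:00, 12:00–12:15, 13:45–15:00.
Ines ∩ Hassan ∩ Elena: 10:15–11:00, 12:00–12:15.
Ines ∩ Hassan ∩ Elena ∩ Isla: 10:15–11:00.
Total common minutes: 45.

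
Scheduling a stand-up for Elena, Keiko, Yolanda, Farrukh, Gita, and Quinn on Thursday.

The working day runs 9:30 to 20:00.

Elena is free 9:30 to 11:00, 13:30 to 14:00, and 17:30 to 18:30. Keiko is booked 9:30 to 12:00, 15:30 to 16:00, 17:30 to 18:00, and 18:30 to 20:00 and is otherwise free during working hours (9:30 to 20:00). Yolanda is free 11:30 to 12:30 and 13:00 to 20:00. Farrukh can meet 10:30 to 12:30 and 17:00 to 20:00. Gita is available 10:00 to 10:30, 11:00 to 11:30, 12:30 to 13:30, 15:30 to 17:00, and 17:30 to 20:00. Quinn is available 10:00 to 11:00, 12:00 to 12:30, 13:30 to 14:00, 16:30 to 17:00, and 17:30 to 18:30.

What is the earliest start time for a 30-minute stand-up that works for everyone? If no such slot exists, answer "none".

Keiko free within 09:30–20:00: 12:00–15:30, 16:00–17:30, 18:00–18:30.
Elena ∩ Keiko: 13:30–14:00, 18:00–18:30.
Elena ∩ Keiko ∩ Yolanda: 13:30–14:00, 18:00–18:30.
Elena ∩ Keiko ∩ Yolanda ∩ Farrukh: 18:00–18:30.
Elena ∩ Keiko ∩ Yolanda ∩ Farrukh ∩ Gita: 18:00–18:30.
Elena ∩ Keiko ∩ Yolanda ∩ Farrukh ∩ Gita ∩ Quinn: 18:00–18:30.
Windows ≥ 30 min: 18:00–18:30.
Earliest such window starts at 18:00.

18:00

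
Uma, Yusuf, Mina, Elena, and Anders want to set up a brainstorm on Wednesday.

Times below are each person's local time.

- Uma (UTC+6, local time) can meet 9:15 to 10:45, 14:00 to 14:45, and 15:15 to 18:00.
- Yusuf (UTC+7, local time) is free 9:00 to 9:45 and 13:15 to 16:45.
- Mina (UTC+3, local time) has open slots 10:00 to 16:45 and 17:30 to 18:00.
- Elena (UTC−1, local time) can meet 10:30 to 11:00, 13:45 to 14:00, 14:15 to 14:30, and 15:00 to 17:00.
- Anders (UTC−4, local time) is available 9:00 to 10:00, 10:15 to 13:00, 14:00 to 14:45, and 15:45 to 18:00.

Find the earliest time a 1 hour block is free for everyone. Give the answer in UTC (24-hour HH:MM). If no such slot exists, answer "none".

Uma → UTC: 03:15–04:45, 08:00–08:45, 09:15–12:00.
Yusuf → UTC: 02:00–02:45, 06:15–09:45.
Mina → UTC: 07:00–13:45, 14:30–15:00.
Elena → UTC: 11:30–12:00, 14:45–15:00, 15:15–15:30, 16:00–18:00.
Anders → UTC: 13:00–14:00, 14:15–17:00, 18:00–18:45, 19:45–22:00.
Uma ∩ Yusuf: 08:00–08:45, 09:15–09:45.
Uma ∩ Yusuf ∩ Mina: 08:00–08:45, 09:15–09:45.
Uma ∩ Yusuf ∩ Mina ∩ Elena: (none).
Uma ∩ Yusuf ∩ Mina ∩ Elena ∩ Anders: (none).
Windows ≥ 60 min: (none).

none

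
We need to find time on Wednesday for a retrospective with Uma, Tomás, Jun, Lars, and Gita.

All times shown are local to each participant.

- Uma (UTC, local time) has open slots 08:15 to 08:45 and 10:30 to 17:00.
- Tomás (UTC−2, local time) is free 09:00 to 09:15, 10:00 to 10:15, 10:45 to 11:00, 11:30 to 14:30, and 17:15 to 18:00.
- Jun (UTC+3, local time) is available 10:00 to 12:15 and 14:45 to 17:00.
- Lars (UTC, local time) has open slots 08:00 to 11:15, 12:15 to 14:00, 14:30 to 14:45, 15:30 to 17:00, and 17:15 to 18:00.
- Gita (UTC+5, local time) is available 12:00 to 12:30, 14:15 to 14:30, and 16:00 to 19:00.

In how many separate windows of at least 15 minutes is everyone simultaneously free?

Uma → UTC: 08:15–08:45, 10:30–17:00.
Tomás → UTC: 11:00–11:15, 12:00–12:15, 12:45–13:00, 13:30–16:30, 19:15–20:00.
Jun → UTC: 07:00–09:15, 11:45–14:00.
Lars → UTC: 08:00–11:15, 12:15–14:00, 14:30–14:45, 15:30–17:00, 17:15–18:00.
Gita → UTC: 07:00–07:30, 09:15–09:30, 11:00–14:00.
Uma ∩ Tomás: 11:00–11:15, 12:00–12:15, 12:45–13:00, 13:30–16:30.
Uma ∩ Tomás ∩ Jun: 12:00–12:15, 12:45–13:00, 13:30–14:00.
Uma ∩ Tomás ∩ Jun ∩ Lars: 12:45–13:00, 13:30–14:00.
Uma ∩ Tomás ∩ Jun ∩ Lars ∩ Gita: 12:45–13:00, 13:30–14:00.
Windows ≥ 15 min: 12:45–13:00, 13:30–14:00.
That's 2 windows.

2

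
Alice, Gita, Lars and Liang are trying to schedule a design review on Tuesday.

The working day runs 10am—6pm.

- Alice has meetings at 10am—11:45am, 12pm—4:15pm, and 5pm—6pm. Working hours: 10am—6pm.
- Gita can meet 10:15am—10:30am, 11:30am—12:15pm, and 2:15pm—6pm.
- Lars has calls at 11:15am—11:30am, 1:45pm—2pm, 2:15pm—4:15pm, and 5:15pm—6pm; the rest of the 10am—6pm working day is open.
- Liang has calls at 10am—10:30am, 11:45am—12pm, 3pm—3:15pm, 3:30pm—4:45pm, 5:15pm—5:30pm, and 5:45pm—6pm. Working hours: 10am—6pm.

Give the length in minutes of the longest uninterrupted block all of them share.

Alice free within 10:00–18:00: 11:45–12:00, 16:15–17:00.
Lars free within 10:00–18:00: 10:00–11:15, 11:30–13:45, 14:00–14:15, 16:15–17:15.
Liang free within 10:00–18:00: 10:30–11:45, 12:00–15:00, 15:15–15:30, 16:45–17:15, 17:30–17:45.
Alice ∩ Gita: 11:45–12:00, 16:15–17:00.
Alice ∩ Gita ∩ Lars: 11:45–12:00, 16:15–17:00.
Alice ∩ Gita ∩ Lars ∩ Liang: 16:45–17:00.
Single common window of 15 minutes.

15 minutes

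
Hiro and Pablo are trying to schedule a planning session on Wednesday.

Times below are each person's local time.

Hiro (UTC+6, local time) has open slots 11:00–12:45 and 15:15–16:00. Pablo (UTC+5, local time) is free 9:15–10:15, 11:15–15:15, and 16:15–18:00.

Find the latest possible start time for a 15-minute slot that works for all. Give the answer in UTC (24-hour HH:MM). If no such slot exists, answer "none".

Hiro → UTC: 05:00–06:45, 09:15–10:00.
Pablo → UTC: 04:15–05:15, 06:15–10:15, 11:15–13:00.
Hiro ∩ Pablo: 05:00–05:15, 06:15–06:45, 09:15–10:00.
Windows ≥ 15 min: 05:00–05:15, 06:15–06:45, 09:15–10:00.
Latest start in the last window 09:15–10:00 is 10:00 − 15 min = 09:45.

09:45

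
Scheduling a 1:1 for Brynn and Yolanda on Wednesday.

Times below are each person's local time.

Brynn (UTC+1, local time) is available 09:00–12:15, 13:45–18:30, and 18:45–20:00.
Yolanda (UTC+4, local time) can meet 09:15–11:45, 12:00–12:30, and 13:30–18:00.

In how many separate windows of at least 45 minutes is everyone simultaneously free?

Brynn → UTC: 08:00–11:15, 12:45–17:30, 17:45–19:00.
Yolanda → UTC: 05:15–07:45, 08:00–08:30, 09:30–14:00.
Brynn ∩ Yolanda: 08:00–08:30, 09:30–11:15, 12:45–14:00.
Windows ≥ 45 min: 09:30–11:15, 12:45–14:00.
That's 2 windows.

2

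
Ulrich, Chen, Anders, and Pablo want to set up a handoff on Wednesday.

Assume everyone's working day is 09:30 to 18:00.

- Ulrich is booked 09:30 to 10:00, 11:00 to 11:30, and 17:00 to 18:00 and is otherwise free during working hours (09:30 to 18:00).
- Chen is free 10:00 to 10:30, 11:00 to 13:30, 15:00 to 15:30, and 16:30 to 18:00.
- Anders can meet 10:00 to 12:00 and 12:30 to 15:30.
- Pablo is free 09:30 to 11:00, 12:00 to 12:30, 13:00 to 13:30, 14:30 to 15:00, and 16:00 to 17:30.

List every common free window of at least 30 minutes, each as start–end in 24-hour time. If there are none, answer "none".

Ulrich free within 09:30–18:00: 10:00–11:00, 11:30–17:00.
Ulrich ∩ Chen: 10:00–10:30, 11:30–13:30, 15:00–15:30, 16:30–17:00.
Ulrich ∩ Chen ∩ Anders: 10:00–10:30, 11:30–12:00, 12:30–13:30, 15:00–15:30.
Ulrich ∩ Chen ∩ Anders ∩ Pablo: 10:00–10:30, 13:00–13:30.
Windows ≥ 30 min: 10:00–10:30, 13:00–13:30.

10:00–10:30, 13:00–13:30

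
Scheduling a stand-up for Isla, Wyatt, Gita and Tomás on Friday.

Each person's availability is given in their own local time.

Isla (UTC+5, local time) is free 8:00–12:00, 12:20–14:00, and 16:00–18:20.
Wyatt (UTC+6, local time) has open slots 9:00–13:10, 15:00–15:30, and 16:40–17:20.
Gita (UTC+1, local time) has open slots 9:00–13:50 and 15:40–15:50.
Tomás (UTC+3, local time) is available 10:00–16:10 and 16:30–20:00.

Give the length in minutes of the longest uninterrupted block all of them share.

Isla → UTC: 03:00–07:00, 07:20–09:00, 11:00–13:20.
Wyatt → UTC: 03:00–07:10, 09:00–09:30, 10:40–11:20.
Gita → UTC: 08:00–12:50, 14:40–14:50.
Tomás → UTC: 07:00–13:10, 13:30–17:00.
Isla ∩ Wyatt: 03:00–07:00, 11:00–11:20.
Isla ∩ Wyatt ∩ Gita: 11:00–11:20.
Isla ∩ Wyatt ∩ Gita ∩ Tomás: 11:00–11:20.
Single common window of 20 minutes.

20 minutes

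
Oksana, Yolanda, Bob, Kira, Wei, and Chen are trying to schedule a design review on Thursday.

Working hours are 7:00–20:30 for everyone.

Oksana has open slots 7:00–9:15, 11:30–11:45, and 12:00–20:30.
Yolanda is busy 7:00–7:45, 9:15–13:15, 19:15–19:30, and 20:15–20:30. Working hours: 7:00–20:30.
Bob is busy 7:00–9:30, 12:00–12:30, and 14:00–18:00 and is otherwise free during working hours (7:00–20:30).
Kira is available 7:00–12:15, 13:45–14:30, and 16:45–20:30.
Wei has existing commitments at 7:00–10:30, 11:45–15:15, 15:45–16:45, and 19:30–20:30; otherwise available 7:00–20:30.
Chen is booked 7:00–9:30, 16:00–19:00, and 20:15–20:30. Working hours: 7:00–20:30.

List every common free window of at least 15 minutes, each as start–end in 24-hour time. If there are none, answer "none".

19:00–19:15

Yolanda free within 07:00–20:30: 07:45–09:15, 13:15–19:15, 19:30–20:15.
Bob free within 07:00–20:30: 09:30–12:00, 12:30–14:00, 18:00–20:30.
Wei free within 07:00–20:30: 10:30–11:45, 15:15–15:45, 16:45–19:30.
Chen free within 07:00–20:30: 09:30–16:00, 19:00–20:15.
Oksana ∩ Yolanda: 07:45–09:15, 13:15–19:15, 19:30–20:15.
Oksana ∩ Yolanda ∩ Bob: 13:15–14:00, 18:00–19:15, 19:30–20:15.
Oksana ∩ Yolanda ∩ Bob ∩ Kira: 13:45–14:00, 18:00–19:15, 19:30–20:15.
Oksana ∩ Yolanda ∩ Bob ∩ Kira ∩ Wei: 18:00–19:15.
Oksana ∩ Yolanda ∩ Bob ∩ Kira ∩ Wei ∩ Chen: 19:00–19:15.
Windows ≥ 15 min: 19:00–19:15.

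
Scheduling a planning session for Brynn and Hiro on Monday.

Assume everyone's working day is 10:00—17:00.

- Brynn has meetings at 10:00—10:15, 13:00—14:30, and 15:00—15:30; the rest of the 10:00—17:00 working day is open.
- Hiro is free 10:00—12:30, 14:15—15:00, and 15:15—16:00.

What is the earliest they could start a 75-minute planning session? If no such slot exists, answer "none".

10:15

Brynn free within 10:00–17:00: 10:15–13:00, 14:30–15:00, 15:30–17:00.
Brynn ∩ Hiro: 10:15–12:30, 14:30–15:00, 15:30–16:00.
Windows ≥ 75 min: 10:15–12:30.
Earliest such window starts at 10:15.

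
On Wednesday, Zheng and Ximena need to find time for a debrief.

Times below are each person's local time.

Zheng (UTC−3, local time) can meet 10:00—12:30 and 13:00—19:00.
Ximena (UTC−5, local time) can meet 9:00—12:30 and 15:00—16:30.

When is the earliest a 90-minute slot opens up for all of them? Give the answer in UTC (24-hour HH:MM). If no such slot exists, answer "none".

14:00

Zheng → UTC: 13:00–15:30, 16:00–22:00.
Ximena → UTC: 14:00–17:30, 20:00–21:30.
Zheng ∩ Ximena: 14:00–15:30, 16:00–17:30, 20:00–21:30.
Windows ≥ 90 min: 14:00–15:30, 16:00–17:30, 20:00–21:30.
Earliest such window starts at 14:00.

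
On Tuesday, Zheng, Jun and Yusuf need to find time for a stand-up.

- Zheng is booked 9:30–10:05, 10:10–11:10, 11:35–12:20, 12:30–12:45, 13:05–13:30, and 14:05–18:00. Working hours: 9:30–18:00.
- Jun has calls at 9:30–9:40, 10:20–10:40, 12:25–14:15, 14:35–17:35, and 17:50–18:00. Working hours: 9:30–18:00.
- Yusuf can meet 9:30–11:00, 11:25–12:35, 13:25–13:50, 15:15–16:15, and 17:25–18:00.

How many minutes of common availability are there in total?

20 minutes

Zheng free within 09:30–18:00: 10:05–10:10, 11:10–11:35, 12:20–12:30, 12:45–13:05, 13:30–14:05.
Jun free within 09:30–18:00: 09:40–10:20, 10:40–12:25, 14:15–14:35, 17:35–17:50.
Zheng ∩ Jun: 10:05–10:10, 11:10–11:35, 12:20–12:25.
Zheng ∩ Jun ∩ Yusuf: 10:05–10:10, 11:25–11:35, 12:20–12:25.
Total common minutes: 5 + 10 + 5 = 20.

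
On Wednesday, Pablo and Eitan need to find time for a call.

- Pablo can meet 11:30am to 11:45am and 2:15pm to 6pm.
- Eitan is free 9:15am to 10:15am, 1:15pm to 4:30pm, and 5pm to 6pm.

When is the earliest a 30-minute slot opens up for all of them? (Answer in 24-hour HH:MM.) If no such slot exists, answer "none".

14:15

Pablo ∩ Eitan: 14:15–16:30, 17:00–18:00.
Windows ≥ 30 min: 14:15–16:30, 17:00–18:00.
Earliest such window starts at 14:15.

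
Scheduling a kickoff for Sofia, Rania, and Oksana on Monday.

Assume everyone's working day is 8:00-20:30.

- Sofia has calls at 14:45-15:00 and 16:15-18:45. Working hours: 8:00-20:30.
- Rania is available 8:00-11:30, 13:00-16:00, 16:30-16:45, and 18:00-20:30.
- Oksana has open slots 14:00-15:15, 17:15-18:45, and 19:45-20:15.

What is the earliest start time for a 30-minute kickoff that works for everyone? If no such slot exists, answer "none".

14:00

Sofia free within 08:00–20:30: 08:00–14:45, 15:00–16:15, 18:45–20:30.
Sofia ∩ Rania: 08:00–11:30, 13:00–14:45, 15:00–16:00, 18:45–20:30.
Sofia ∩ Rania ∩ Oksana: 14:00–14:45, 15:00–15:15, 19:45–20:15.
Windows ≥ 30 min: 14:00–14:45, 19:45–20:15.
Earliest such window starts at 14:00.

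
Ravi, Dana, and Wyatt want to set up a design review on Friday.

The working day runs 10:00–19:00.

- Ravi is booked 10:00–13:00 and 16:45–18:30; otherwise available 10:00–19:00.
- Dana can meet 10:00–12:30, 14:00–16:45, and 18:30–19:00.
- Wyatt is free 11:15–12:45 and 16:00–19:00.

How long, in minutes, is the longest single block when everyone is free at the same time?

45 minutes

Ravi free within 10:00–19:00: 13:00–16:45, 18:30–19:00.
Ravi ∩ Dana: 14:00–16:45, 18:30–19:00.
Ravi ∩ Dana ∩ Wyatt: 16:00–16:45, 18:30–19:00.
Common window lengths: 45, 30 min; longest is 45.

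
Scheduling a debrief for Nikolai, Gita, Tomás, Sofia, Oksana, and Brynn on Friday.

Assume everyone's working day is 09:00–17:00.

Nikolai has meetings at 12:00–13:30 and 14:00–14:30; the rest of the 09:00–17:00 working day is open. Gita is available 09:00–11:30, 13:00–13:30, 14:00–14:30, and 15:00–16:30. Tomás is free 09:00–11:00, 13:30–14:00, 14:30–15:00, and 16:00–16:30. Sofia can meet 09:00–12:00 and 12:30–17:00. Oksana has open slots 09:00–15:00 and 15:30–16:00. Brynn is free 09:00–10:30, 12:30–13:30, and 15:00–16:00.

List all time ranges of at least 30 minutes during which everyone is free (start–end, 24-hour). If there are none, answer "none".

Nikolai free within 09:00–17:00: 09:00–12:00, 13:30–14:00, 14:30–17:00.
Nikolai ∩ Gita: 09:00–11:30, 15:00–16:30.
Nikolai ∩ Gita ∩ Tomás: 09:00–11:00, 16:00–16:30.
Nikolai ∩ Gita ∩ Tomás ∩ Sofia: 09:00–11:00, 16:00–16:30.
Nikolai ∩ Gita ∩ Tomás ∩ Sofia ∩ Oksana: 09:00–11:00.
Nikolai ∩ Gita ∩ Tomás ∩ Sofia ∩ Oksana ∩ Brynn: 09:00–10:30.
Windows ≥ 30 min: 09:00–10:30.

09:00–10:30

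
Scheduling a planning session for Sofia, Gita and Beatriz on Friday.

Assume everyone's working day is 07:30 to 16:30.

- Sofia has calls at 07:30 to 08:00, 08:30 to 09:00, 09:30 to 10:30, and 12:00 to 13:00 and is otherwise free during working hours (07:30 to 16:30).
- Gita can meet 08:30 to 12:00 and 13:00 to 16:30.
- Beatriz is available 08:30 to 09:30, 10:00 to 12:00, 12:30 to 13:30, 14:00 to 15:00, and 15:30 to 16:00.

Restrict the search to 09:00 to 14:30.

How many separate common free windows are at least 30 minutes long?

Sofia free within 07:30–16:30: 08:00–08:30, 09:00–09:30, 10:30–12:00, 13:00–16:30.
Sofia ∩ Gita: 09:00–09:30, 10:30–12:00, 13:00–16:30.
Sofia ∩ Gita ∩ Beatriz: 09:00–09:30, 10:30–12:00, 13:00–13:30, 14:00–15:00, 15:30–16:00.
Restricted to 09:00–14:30: 09:00–09:30, 10:30–12:00, 13:00–13:30, 14:00–14:30.
Windows ≥ 30 min: 09:00–09:30, 10:30–12:00, 13:00–13:30, 14:00–14:30.
That's 4 windows.

4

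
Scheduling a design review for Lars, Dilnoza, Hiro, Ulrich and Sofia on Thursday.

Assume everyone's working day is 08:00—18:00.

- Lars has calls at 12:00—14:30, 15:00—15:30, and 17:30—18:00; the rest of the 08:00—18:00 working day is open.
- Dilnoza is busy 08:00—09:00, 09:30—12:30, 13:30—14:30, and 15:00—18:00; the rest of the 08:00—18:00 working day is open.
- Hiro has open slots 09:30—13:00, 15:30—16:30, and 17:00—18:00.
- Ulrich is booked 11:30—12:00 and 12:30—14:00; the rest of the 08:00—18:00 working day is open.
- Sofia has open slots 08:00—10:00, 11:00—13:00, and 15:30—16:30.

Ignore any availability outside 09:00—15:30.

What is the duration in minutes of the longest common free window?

Lars free within 08:00–18:00: 08:00–12:00, 14:30–15:00, 15:30–17:30.
Dilnoza free within 08:00–18:00: 09:00–09:30, 12:30–13:30, 14:30–15:00.
Ulrich free within 08:00–18:00: 08:00–11:30, 12:00–12:30, 14:00–18:00.
Lars ∩ Dilnoza: 09:00–09:30, 14:30–15:00.
Lars ∩ Dilnoza ∩ Hiro: (none).
Lars ∩ Dilnoza ∩ Hiro ∩ Ulrich: (none).
Lars ∩ Dilnoza ∩ Hiro ∩ Ulrich ∩ Sofia: (none).
Restricted to 09:00–15:30: (none).
No common window.

0 minutes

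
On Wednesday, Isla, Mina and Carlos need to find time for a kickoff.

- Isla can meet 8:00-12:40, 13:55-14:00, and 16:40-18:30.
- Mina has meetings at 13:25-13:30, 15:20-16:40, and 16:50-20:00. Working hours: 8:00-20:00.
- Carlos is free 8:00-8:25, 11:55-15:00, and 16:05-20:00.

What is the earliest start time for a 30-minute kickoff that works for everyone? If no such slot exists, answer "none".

11:55

Mina free within 08:00–20:00: 08:00–13:25, 13:30–15:20, 16:40–16:50.
Isla ∩ Mina: 08:00–12:40, 13:55–14:00, 16:40–16:50.
Isla ∩ Mina ∩ Carlos: 08:00–08:25, 11:55–12:40, 13:55–14:00, 16:40–16:50.
Windows ≥ 30 min: 11:55–12:40.
Earliest such window starts at 11:55.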